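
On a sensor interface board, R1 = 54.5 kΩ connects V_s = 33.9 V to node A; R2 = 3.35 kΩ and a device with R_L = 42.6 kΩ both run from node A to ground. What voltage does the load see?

First combine the lower leg with the load: R2 ‖ R_L = 3.106 kΩ.
Then V_out = V_s · R2'/(R1 + R2') = 33.9 × 3.106/57.61 = 1.828 V.
(Unloaded it would be 1.96 V; the load pulls it down.)

V_out ≈ 1.83 V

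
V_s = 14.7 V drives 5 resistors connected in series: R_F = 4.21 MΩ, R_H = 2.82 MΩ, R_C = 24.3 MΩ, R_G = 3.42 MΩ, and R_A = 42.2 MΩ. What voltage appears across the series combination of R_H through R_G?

V ≈ 5.83 V

Series total: ΣR = 4.21 + 2.82 + 24.3 + 3.42 + 42.2 = 76.95 MΩ.
R_{R_H..R_G} = 2.82 + 24.3 + 3.42 = 30.54 MΩ.
Voltage divider: V = V_s · (30.54 / 76.95) = 14.7 × 0.3969 = 5.834 V.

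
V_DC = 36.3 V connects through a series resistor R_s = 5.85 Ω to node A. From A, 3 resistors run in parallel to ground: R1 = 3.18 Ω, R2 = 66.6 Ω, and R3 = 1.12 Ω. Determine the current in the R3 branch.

Parallel bank: R_p = 1/(1/3.18 + 1/66.6 + 1/1.12) = 0.8181 Ω.
Node voltage V_A = V_DC · R_p/(R_s + R_p) = 36.3 × 0.1227 = 4.454 V.
Branch current I = V_A/R3 = 4.454/1.12 = 3.976 A.
(Check via current divider: I_total = 5.444 A; share G_k/ΣG = 0.7305 → same result.)

I ≈ 3.98 A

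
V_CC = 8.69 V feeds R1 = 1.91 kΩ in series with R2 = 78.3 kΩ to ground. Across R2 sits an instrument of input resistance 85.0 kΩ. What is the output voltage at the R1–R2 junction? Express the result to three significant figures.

The load sits in parallel with R2, giving an effective lower resistance R2' = R2·R_L/(R2+R_L) = 40.76 kΩ.
Then V_out = V_CC · R2'/(R1 + R2') = 8.69 × 40.76/42.67 = 8.301 V.
(Unloaded it would be 8.48 V; the load pulls it down.)

V_out ≈ 8.30 V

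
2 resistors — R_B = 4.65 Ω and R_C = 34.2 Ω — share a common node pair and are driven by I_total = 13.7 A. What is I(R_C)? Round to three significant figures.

I ≈ 1.64 A

For two parallel branches, I_k = I_total · (other R)/(sum of R).
I(R_C) = 13.7 × 4.65/(4.65 + 34.2) = 13.7 × 0.1197 = 1.640 A.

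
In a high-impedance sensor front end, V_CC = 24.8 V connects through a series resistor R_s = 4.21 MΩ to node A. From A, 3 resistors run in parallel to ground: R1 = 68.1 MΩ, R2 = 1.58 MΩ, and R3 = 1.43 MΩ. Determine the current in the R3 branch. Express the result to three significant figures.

I ≈ 2.60 µA

Combine the parallel branches: R_p = (1/68.1 + 1/1.58 + 1/1.43)⁻¹ = 0.7424 MΩ.
V_A by voltage divider: V_A = 24.8 × 0.7424/(4.21 + 0.7424) = 3.718 V.
I(R3) = V_A / R3 = 3.718/1.43 = 2.600 µA.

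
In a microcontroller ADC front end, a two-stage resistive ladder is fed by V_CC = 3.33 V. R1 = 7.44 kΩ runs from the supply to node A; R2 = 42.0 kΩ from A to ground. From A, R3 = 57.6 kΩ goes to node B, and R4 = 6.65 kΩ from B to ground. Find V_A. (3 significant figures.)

Node A sees R2 in parallel with the series input of stage 2, R3 + R4 = 64.25 kΩ.
R2 ‖ (R3+R4) = 25.40 kΩ.
First divider: V_A = V_CC · 25.40/(7.44 + 25.40) = 2.576 V.

V_A ≈ 2.58 V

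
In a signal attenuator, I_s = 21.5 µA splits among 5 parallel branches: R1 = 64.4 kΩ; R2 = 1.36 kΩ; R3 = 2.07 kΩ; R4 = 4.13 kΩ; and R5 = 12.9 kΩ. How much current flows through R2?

Conductances: ΣG = 1/64.4 + 1/1.36 + 1/2.07 + 1/4.13 + 1/12.9 = 1.554 (1/kΩ).
R2 takes the fraction G_k/ΣG = 0.7353/1.554 = 0.4733, so I = 21.5 × 0.4733 = 10.18 µA.

I ≈ 10.2 µA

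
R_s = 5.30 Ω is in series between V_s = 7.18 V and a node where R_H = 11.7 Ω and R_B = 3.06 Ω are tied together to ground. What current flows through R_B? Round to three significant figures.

Equivalent of the parallel group: R_p = 2.426 Ω.
V_A = 7.18 × 2.426/7.726 = 2.254 V.
Branch current I = V_A/R_B = 2.254/3.06 = 0.7367 A.

I ≈ 0.737 A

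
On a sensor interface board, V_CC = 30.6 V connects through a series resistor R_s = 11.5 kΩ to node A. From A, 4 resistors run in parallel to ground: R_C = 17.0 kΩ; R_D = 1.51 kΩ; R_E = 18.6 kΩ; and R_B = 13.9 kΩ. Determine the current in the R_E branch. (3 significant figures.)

Parallel bank: R_p = 1/(1/17.0 + 1/1.51 + 1/18.6 + 1/13.9) = 1.181 kΩ.
V_A by voltage divider: V_A = 30.6 × 1.181/(11.5 + 1.181) = 2.850 V.
Branch current I = V_A/R_E = 2.850/18.6 = 0.1532 mA.

I ≈ 0.153 mA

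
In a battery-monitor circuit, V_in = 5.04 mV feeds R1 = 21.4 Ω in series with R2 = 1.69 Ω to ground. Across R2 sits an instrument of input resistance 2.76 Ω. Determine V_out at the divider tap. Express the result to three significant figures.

The load sits in parallel with R2, giving an effective lower resistance R2' = R2·R_L/(R2+R_L) = 1.048 Ω.
Voltage divider with the loaded lower leg: V_out = 5.04 × 1.048/(21.4 + 1.048) = 5.04 × 0.04669 = 0.2353 mV.
(Unloaded it would be 0.369 mV; the load pulls it down.)

V_out ≈ 0.235 mV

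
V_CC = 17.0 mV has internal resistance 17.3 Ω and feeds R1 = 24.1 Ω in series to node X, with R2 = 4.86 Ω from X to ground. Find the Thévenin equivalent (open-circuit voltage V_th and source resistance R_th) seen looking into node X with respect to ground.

V_th ≈ 1.79 mV, R_th ≈ 4.35 Ω

R1' = 17.3 + 24.1 = 41.40 Ω (source resistance + R1).
With X open, the divider is unloaded: V_th = 17.0 × 4.86/46.26 = 1.786 mV.
With V_CC suppressed (replaced by a short), R_th = R1' ‖ R2 = (41.40 × 4.86)/(41.40 + 4.86) = 4.349 Ω.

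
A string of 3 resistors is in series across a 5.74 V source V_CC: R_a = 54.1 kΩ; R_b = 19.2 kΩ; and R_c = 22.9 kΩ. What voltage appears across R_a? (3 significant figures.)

V ≈ 3.23 V

ΣR = 54.1 + 19.2 + 22.9 = 96.20 kΩ.
Voltage divider: V = V_CC · (54.10 / 96.20) = 5.74 × 0.5624 = 3.228 V.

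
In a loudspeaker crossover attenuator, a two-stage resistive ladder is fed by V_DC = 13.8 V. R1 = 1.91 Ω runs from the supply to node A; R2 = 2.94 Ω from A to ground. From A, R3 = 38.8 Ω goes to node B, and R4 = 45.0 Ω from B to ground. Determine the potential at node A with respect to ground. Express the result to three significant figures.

V_A ≈ 8.25 V

The second stage (R3 + R4 = 83.80 Ω) loads node A in parallel with R2.
R2 ‖ (R3+R4) = 2.840 Ω.
So V_A = 13.8 × 0.5979 = 8.251 V.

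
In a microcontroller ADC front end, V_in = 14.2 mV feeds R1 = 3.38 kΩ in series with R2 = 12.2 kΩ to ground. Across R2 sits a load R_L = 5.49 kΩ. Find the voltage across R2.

The load sits in parallel with R2, giving an effective lower resistance R2' = R2·R_L/(R2+R_L) = 3.786 kΩ.
Then V_out = V_in · R2'/(R1 + R2') = 14.2 × 3.786/7.166 = 7.502 mV.
(Unloaded it would be 11.1 mV; the load pulls it down.)

V_out ≈ 7.50 mV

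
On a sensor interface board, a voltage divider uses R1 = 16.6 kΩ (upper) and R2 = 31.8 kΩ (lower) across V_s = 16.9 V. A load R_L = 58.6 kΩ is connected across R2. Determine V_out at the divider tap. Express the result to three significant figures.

V_out ≈ 9.36 V

R2 ‖ R_L = (31.8 × 58.6)/(31.8 + 58.6) = 20.61 kΩ.
Then V_out = V_s · R2'/(R1 + R2') = 16.9 × 20.61/37.21 = 9.361 V.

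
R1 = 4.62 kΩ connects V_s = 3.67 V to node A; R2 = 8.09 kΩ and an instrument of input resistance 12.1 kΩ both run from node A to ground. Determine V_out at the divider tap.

R2 ‖ R_L = (8.09 × 12.1)/(8.09 + 12.1) = 4.848 kΩ.
Then V_out = V_s · R2'/(R1 + R2') = 3.67 × 4.848/9.468 = 1.879 V.

V_out ≈ 1.88 V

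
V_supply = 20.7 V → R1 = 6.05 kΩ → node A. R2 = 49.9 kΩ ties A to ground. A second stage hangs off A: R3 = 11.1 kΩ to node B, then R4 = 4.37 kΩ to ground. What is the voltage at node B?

V_B ≈ 3.87 V

The second stage (R3 + R4 = 15.47 kΩ) loads node A in parallel with R2.
R2 ‖ (R3+R4) = 11.81 kΩ.
So V_A = 20.7 × 0.6612 = 13.69 V.
Stage 2 is unloaded, so V_B = V_A · R4/(R3+R4) = 13.69 × 4.37/15.47 = 3.866 V.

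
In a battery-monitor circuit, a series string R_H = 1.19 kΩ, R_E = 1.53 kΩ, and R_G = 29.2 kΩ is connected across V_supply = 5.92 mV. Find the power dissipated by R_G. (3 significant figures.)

P ≈ 1.00 nW

ΣR = 31.92 kΩ → I = 5.92/31.92 = 0.1855 µA.
P(R_G) = I²·R_G = (0.1855)² × 29.2 = 1.004 nW.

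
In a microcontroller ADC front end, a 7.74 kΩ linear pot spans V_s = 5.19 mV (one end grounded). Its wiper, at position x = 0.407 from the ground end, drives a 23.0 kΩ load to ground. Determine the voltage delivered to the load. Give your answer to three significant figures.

V_out ≈ 1.95 mV

The pot divides into 4.590 kΩ above the wiper and 3.150 kΩ below.
(x·R_p) ‖ R_L = 2.771 kΩ.
Then V_out = V_s · 2.771/(4.590 + 2.771) = 1.954 mV.
(Unloaded: V_out = x·V_s = 2.11 mV.)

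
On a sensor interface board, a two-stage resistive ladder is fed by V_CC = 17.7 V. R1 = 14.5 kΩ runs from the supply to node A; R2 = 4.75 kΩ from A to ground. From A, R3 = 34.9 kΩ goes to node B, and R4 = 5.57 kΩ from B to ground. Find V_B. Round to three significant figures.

Looking into the second stage from A: R3 + R4 = 40.47 kΩ appears in parallel with R2.
R2 ‖ (R3+R4) = 4.251 kΩ.
So V_A = 17.7 × 0.2267 = 4.013 V.
Stage 2 is unloaded, so V_B = V_A · R4/(R3+R4) = 4.013 × 5.57/40.47 = 0.5523 V.

V_B ≈ 0.552 V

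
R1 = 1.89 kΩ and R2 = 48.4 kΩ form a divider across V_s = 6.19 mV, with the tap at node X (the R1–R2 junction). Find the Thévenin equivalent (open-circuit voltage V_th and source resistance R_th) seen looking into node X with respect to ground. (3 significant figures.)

With X open, the divider is unloaded: V_th = 6.19 × 48.4/50.29 = 5.957 mV.
Zeroing V_s shorts the top of R1 to ground, so R_th = R1 ‖ R2 = 1.819 kΩ.

V_th ≈ 5.96 mV, R_th ≈ 1.82 kΩ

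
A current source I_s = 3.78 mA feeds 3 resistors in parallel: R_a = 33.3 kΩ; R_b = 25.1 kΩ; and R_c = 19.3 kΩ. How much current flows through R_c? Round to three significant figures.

Total conductance ΣG = 1/33.3 + 1/25.1 + 1/19.3 = 0.1217 (units of 1/kΩ).
R_c takes the fraction G_k/ΣG = 0.05181/0.1217 = 0.4258, so I = 3.78 × 0.4258 = 1.610 mA.

I ≈ 1.61 mA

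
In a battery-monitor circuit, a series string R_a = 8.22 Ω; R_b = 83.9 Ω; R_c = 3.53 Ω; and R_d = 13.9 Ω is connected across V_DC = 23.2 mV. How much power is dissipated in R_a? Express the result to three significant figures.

P ≈ 0.369 µW

The common current is I = 23.2/109.6 = 0.2118 mA.
V(R_a) = I·R = 1.741 mV; P = V·I = 1.741 × 0.2118 = 0.3687 µW.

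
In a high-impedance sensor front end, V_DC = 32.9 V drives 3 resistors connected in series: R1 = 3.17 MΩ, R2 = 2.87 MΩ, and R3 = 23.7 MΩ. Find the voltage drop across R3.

V ≈ 26.2 V

ΣR = 3.17 + 2.87 + 23.7 = 29.74 MΩ.
V = V_DC · R/ΣR = 32.9 × 0.7969 = 26.22 V.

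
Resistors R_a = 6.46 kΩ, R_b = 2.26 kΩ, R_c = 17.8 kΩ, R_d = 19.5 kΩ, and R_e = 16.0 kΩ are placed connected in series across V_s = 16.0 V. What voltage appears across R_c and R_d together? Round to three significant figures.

V ≈ 9.62 V

Total series resistance ΣR = 6.46 + 2.26 + 17.8 + 19.5 + 16.0 = 62.02 kΩ.
R_{R_c..R_d} = 17.8 + 19.5 = 37.30 kΩ.
By the voltage-divider rule, V = 16.0 × 37.30/62.02 = 9.623 V.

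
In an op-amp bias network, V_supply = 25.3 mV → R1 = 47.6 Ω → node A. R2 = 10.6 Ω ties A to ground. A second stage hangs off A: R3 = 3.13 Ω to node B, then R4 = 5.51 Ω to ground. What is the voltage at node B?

The second stage (R3 + R4 = 8.640 Ω) loads node A in parallel with R2.
Effective lower resistance at A: R2 ‖ 8.640 = 4.760 Ω.
V_A = 25.3 × 4.760/(47.6 + 4.760) = 2.300 mV.
Then the unloaded second divider: V_B = V_A × R4/(R3+R4) = 2.300 × 0.6377 = 1.467 mV.

V_B ≈ 1.47 mV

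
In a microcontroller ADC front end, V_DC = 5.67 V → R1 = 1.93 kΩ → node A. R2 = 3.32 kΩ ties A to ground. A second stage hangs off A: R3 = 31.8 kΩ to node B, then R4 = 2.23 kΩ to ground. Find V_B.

The second stage (R3 + R4 = 34.03 kΩ) loads node A in parallel with R2.
Effective lower resistance at A: R2 ‖ 34.03 = 3.025 kΩ.
V_A = 5.67 × 3.025/(1.93 + 3.025) = 3.461 V.
Then the unloaded second divider: V_B = V_A × R4/(R3+R4) = 3.461 × 0.06553 = 0.2268 V.

V_B ≈ 0.227 V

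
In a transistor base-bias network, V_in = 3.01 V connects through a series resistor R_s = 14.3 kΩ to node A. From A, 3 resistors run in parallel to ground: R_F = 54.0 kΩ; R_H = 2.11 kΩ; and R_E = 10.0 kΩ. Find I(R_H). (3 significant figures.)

Combine the parallel branches: R_p = (1/54.0 + 1/2.11 + 1/10.0)⁻¹ = 1.688 kΩ.
V_A by voltage divider: V_A = 3.01 × 1.688/(14.3 + 1.688) = 0.3178 V.
Branch current I = V_A/R_H = 0.3178/2.11 = 0.1506 mA.

I ≈ 0.151 mA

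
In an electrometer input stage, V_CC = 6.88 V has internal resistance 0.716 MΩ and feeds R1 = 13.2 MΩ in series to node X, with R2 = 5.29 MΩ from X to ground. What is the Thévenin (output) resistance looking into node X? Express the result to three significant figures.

R_th ≈ 3.83 MΩ

R1' = 0.716 + 13.2 = 13.92 MΩ (source resistance + R1).
Looking into X with the source shorted: R_th = R1'·R2/(R1'+R2) = 13.92 × 5.29/19.21 = 3.833 MΩ.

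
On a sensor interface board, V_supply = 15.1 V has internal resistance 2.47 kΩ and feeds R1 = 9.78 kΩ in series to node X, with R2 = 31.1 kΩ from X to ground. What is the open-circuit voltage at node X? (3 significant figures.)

V_th ≈ 10.8 V

R1' = 2.47 + 9.78 = 12.25 kΩ (source resistance + R1).
V_th is the unloaded tap voltage: V_supply · R2/(R1'+R2) = 15.1 × 0.7174 = 10.83 V.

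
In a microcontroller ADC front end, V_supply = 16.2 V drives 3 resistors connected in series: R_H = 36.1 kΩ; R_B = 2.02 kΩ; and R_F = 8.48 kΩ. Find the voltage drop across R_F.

V ≈ 2.95 V

Total series resistance ΣR = 36.1 + 2.02 + 8.48 = 46.60 kΩ.
By the voltage-divider rule, V = 16.2 × 8.480/46.60 = 2.948 V.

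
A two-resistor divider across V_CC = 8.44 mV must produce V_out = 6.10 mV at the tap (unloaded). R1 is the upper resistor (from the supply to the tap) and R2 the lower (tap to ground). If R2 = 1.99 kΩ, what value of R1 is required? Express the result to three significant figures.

R1 ≈ 0.763 kΩ

The divider ratio is R2/(R1+R2) = 6.10/8.44 = 0.7227.
So R1 = R2 · (V_CC/V_out − 1) = 1.99 × (8.44/6.10 − 1) = 1.99 × 0.3836 = 0.7634 kΩ.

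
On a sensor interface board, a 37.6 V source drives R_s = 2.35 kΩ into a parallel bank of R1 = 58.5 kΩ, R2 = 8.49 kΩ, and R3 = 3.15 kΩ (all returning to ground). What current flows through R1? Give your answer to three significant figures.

I ≈ 0.312 mA

Parallel bank: R_p = 1/(1/58.5 + 1/8.49 + 1/3.15) = 2.211 kΩ.
V_A by voltage divider: V_A = 37.6 × 2.211/(2.35 + 2.211) = 18.23 V.
I(R1) = V_A / R1 = 18.23/58.5 = 0.3116 mA.
(Equivalently: I_total = 8.244 mA, then current-divider fraction G_k/ΣG = 0.03779.)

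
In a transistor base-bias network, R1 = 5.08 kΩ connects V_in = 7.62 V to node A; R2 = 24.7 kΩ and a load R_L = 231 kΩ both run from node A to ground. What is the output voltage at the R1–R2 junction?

V_out ≈ 6.21 V

R2 ‖ R_L = (24.7 × 231)/(24.7 + 231) = 22.31 kΩ.
Voltage divider with the loaded lower leg: V_out = 7.62 × 22.31/(5.08 + 22.31) = 7.62 × 0.8146 = 6.207 V.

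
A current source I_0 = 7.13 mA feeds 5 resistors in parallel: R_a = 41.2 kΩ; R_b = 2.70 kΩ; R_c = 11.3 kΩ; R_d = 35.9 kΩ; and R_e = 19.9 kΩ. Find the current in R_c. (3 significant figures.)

I ≈ 1.12 mA

ΣG = 1/41.2 + 1/2.70 + 1/11.3 + 1/35.9 + 1/19.9 = 0.5612.
Current divider: I(R_c) = I_0 · G_k/ΣG = 7.13 × (0.08850/0.5612) = 7.13 × 0.1577 = 1.124 mA.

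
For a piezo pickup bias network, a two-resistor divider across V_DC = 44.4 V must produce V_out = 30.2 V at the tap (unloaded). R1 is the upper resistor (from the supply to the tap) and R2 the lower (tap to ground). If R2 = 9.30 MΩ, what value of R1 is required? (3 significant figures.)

Required fraction k = V_out/V_DC = 0.6802.
So R1 = R2 · (V_DC/V_out − 1) = 9.30 × (44.4/30.2 − 1) = 9.30 × 0.4702 = 4.373 MΩ.

R1 ≈ 4.37 MΩ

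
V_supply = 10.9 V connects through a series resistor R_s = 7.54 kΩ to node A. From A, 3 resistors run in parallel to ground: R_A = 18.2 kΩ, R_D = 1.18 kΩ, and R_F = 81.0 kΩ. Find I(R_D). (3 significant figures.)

I ≈ 1.17 mA

Equivalent of the parallel group: R_p = 1.093 kΩ.
Node voltage V_A = V_supply · R_p/(R_s + R_p) = 10.9 × 0.1266 = 1.380 V.
I(R_D) = V_A / R_D = 1.380/1.18 = 1.170 mA.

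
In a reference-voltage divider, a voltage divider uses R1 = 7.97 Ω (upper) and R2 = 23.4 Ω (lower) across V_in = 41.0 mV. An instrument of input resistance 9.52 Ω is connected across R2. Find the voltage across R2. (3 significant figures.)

R2 ‖ R_L = (23.4 × 9.52)/(23.4 + 9.52) = 6.767 Ω.
Then V_out = V_in · R2'/(R1 + R2') = 41.0 × 6.767/14.74 = 18.83 mV.

V_out ≈ 18.8 mV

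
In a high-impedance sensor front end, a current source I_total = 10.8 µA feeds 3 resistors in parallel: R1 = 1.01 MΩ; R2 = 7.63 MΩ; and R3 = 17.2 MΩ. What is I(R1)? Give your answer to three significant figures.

Conductances: ΣG = 1/1.01 + 1/7.63 + 1/17.2 = 1.179 (1/MΩ).
Current divider: I(R1) = I_total · G_k/ΣG = 10.8 × (0.9901/1.179) = 10.8 × 0.8396 = 9.067 µA.

I ≈ 9.07 µA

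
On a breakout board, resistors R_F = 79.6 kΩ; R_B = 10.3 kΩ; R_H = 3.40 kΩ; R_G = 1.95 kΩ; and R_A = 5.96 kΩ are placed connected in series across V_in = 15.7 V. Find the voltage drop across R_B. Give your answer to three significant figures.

ΣR = 79.6 + 10.3 + 3.40 + 1.95 + 5.96 = 101.2 kΩ.
By the voltage-divider rule, V = 15.7 × 10.30/101.2 = 1.598 V.

V ≈ 1.60 V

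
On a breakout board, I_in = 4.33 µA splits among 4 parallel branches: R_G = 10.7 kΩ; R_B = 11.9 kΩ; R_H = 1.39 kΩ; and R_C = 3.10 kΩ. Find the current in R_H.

I ≈ 2.55 µA

ΣG = 1/10.7 + 1/11.9 + 1/1.39 + 1/3.10 = 1.219.
By the current-divider rule, I = I_in · G_k/ΣG = 4.33 × 0.5899 = 2.554 µA.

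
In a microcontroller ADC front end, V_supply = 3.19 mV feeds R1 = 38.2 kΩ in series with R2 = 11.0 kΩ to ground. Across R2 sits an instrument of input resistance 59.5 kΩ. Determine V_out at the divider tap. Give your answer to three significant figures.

The load sits in parallel with R2, giving an effective lower resistance R2' = R2·R_L/(R2+R_L) = 9.284 kΩ.
Now apply the divider: V_out = 3.19 × 0.1955 = 0.6237 mV.
(Unloaded it would be 0.713 mV; the load pulls it down.)

V_out ≈ 0.624 mV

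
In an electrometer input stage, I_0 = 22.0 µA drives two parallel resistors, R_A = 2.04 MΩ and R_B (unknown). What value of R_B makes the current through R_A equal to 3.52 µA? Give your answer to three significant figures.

In a two-way split, I_A/I_0 = R_B/(R_A + R_B).
With f = 0.1600, R_B = R_A · f/(1−f) = 2.04 × 0.1905 = 0.3886 MΩ.

R_B ≈ 0.389 MΩ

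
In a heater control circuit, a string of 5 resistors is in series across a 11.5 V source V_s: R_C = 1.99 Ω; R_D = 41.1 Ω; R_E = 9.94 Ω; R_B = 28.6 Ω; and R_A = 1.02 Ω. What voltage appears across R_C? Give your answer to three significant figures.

V ≈ 0.277 V

ΣR = 1.99 + 41.1 + 9.94 + 28.6 + 1.02 = 82.65 Ω.
Voltage divider: V = V_s · (1.990 / 82.65) = 11.5 × 0.02408 = 0.2769 V.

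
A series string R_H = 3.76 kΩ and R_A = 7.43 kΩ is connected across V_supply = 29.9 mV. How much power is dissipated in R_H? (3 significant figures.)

P ≈ 26.8 nW

The common current is I = 29.9/11.19 = 2.672 µA.
P(R_H) = I²·R_H = (2.672)² × 3.76 = 26.85 nW.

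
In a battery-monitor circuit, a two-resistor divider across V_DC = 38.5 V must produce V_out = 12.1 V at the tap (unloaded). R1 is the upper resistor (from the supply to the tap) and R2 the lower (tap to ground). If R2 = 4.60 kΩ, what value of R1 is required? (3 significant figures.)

R1 ≈ 10.0 kΩ

The divider ratio is R2/(R1+R2) = 12.1/38.5 = 0.3143.
So R1 = R2 · (V_DC/V_out − 1) = 4.60 × (38.5/12.1 − 1) = 4.60 × 2.182 = 10.04 kΩ.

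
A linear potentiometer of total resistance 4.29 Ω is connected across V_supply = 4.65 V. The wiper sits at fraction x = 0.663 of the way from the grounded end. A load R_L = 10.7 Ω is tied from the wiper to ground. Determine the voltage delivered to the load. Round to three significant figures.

V_out ≈ 2.83 V

Split the track: R_lower = x·R_p = 2.844 Ω, R_upper = (1−x)·R_p = 1.446 Ω.
R_L loads the lower segment: effective lower R = 2.247 Ω.
V_out = 4.65 × 2.247/(1.446 + 2.247) = 2.829 V.
(Unloaded: V_out = x·V_supply = 3.08 V.)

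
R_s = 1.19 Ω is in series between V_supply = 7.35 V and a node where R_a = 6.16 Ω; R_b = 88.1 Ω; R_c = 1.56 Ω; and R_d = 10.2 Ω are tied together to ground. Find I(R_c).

I ≈ 2.26 A

Combine the parallel branches: R_p = (1/6.16 + 1/88.1 + 1/1.56 + 1/10.2)⁻¹ = 1.096 Ω.
V_A = 7.35 × 1.096/2.286 = 3.523 V.
I(R_c) = V_A / R_c = 3.523/1.56 = 2.258 A.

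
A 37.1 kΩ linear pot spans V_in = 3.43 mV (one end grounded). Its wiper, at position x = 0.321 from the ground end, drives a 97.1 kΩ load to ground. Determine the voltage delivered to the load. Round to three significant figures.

The pot divides into 25.19 kΩ above the wiper and 11.91 kΩ below.
(x·R_p) ‖ R_L = 10.61 kΩ.
V_out = 3.43 × 10.61/(25.19 + 10.61) = 1.016 mV.
(Unloaded: V_out = x·V_in = 1.10 mV.)

V_out ≈ 1.02 mV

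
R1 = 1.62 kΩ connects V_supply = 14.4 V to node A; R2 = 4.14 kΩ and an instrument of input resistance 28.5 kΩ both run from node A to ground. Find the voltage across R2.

The load sits in parallel with R2, giving an effective lower resistance R2' = R2·R_L/(R2+R_L) = 3.615 kΩ.
Then V_out = V_supply · R2'/(R1 + R2') = 14.4 × 3.615/5.235 = 9.944 V.

V_out ≈ 9.94 V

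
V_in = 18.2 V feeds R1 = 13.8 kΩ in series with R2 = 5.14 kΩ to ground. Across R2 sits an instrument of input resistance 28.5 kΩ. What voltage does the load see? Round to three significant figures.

V_out ≈ 4.37 V

First combine the lower leg with the load: R2 ‖ R_L = 4.355 kΩ.
Now apply the divider: V_out = 18.2 × 0.2399 = 4.366 V.
(Unloaded it would be 4.94 V; the load pulls it down.)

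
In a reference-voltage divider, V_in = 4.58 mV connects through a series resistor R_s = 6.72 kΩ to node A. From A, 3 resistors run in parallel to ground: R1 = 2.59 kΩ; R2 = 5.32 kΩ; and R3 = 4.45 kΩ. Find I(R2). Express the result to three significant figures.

Equivalent of the parallel group: R_p = 1.252 kΩ.
V_A = 4.58 × 1.252/7.972 = 0.7192 mV.
Branch current I = V_A/R2 = 0.7192/5.32 = 0.1352 µA.

I ≈ 0.135 µA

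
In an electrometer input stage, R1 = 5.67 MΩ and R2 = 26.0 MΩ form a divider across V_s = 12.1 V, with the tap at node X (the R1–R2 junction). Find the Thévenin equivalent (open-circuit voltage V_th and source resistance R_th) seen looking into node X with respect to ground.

V_th ≈ 9.93 V, R_th ≈ 4.65 MΩ

Open-circuit (no load on X): V_th = V_s · R2/(R1 + R2) = 12.1 × 26.0/(5.670 + 26.0) = 9.934 V.
With V_s suppressed (replaced by a short), R_th = R1 ‖ R2 = (5.670 × 26.0)/(5.670 + 26.0) = 4.655 MΩ.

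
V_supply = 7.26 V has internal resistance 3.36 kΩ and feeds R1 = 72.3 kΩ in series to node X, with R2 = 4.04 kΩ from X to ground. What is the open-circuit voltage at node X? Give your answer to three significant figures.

R1' = 3.36 + 72.3 = 75.66 kΩ (source resistance + R1).
Open-circuit (no load on X): V_th = V_supply · R2/(R1' + R2) = 7.26 × 4.04/(75.66 + 4.04) = 0.3680 V.

V_th ≈ 0.368 V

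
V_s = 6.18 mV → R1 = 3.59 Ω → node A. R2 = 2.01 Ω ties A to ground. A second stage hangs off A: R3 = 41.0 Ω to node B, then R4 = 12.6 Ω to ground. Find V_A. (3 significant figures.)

Node A sees R2 in parallel with the series input of stage 2, R3 + R4 = 53.60 Ω.
Effective lower resistance at A: R2 ‖ 53.60 = 1.937 Ω.
V_A = 6.18 × 1.937/(3.59 + 1.937) = 2.166 mV.

V_A ≈ 2.17 mV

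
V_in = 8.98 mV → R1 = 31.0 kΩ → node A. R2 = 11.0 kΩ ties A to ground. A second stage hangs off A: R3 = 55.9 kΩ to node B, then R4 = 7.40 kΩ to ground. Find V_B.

Node A sees R2 in parallel with the series input of stage 2, R3 + R4 = 63.30 kΩ.
Effective lower resistance at A: R2 ‖ 63.30 = 9.371 kΩ.
First divider: V_A = V_in · 9.371/(31.0 + 9.371) = 2.085 mV.
V_B = V_A × 0.1169 = 0.2437 mV.

V_B ≈ 0.244 mV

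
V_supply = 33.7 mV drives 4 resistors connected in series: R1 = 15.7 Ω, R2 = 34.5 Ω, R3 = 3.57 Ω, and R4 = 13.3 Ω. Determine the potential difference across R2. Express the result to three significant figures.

V ≈ 17.3 mV

Total series resistance ΣR = 15.7 + 34.5 + 3.57 + 13.3 = 67.07 Ω.
By the voltage-divider rule, V = 33.7 × 34.50/67.07 = 17.33 mV.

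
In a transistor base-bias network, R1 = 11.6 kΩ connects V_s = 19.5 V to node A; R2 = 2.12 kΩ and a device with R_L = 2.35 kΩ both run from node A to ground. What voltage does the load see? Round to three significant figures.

First combine the lower leg with the load: R2 ‖ R_L = 1.115 kΩ.
Then V_out = V_s · R2'/(R1 + R2') = 19.5 × 1.115/12.71 = 1.709 V.

V_out ≈ 1.71 V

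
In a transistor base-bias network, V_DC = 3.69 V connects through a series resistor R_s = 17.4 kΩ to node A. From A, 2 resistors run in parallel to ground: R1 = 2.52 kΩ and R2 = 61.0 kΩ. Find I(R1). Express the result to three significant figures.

I ≈ 0.179 mA

Combine the parallel branches: R_p = (1/2.52 + 1/61.0)⁻¹ = 2.420 kΩ.
Node voltage V_A = V_DC · R_p/(R_s + R_p) = 3.69 × 0.1221 = 0.4505 V.
I(R1) = V_A / R1 = 0.4505/2.52 = 0.1788 mA.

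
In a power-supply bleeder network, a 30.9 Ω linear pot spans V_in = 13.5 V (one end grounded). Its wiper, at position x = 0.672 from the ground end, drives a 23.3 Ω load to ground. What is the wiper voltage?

V_out ≈ 7.02 V

The pot divides into 10.14 Ω above the wiper and 20.76 Ω below.
(x·R_p) ‖ R_L = 10.98 Ω.
V_out = 13.5 × 10.98/(10.14 + 10.98) = 7.020 V.
(Unloaded: V_out = x·V_in = 9.07 V.)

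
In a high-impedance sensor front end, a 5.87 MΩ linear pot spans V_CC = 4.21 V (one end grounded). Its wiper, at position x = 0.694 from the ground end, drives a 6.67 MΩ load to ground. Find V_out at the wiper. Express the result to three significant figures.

V_out ≈ 2.46 V

Lower segment x·R_p = 4.074 MΩ; upper segment (1−x)·R_p = 1.796 MΩ.
R_L loads the lower segment: effective lower R = 2.529 MΩ.
V_out = 4.21 × 2.529/(1.796 + 2.529) = 2.462 V.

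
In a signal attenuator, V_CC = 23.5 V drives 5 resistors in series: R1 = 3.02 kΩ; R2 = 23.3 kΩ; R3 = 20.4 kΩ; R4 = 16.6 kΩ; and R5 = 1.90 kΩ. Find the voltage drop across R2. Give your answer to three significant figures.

ΣR = 3.02 + 23.3 + 20.4 + 16.6 + 1.90 = 65.22 kΩ.
Voltage divider: V = V_CC · (23.30 / 65.22) = 23.5 × 0.3573 = 8.395 V.

V ≈ 8.40 V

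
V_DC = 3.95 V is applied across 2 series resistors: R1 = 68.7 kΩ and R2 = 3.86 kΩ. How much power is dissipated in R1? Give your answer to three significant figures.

The common current is I = 3.95/72.56 = 0.05444 mA.
V(R1) = I·R = 3.740 V; P = V·I = 3.740 × 0.05444 = 0.2036 mW.

P ≈ 0.204 mW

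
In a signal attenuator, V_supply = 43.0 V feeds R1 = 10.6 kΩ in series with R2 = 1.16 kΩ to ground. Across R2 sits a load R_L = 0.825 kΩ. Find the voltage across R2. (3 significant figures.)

R2 ‖ R_L = (1.16 × 0.825)/(1.16 + 0.825) = 0.4821 kΩ.
Now apply the divider: V_out = 43.0 × 0.04350 = 1.871 V.

V_out ≈ 1.87 V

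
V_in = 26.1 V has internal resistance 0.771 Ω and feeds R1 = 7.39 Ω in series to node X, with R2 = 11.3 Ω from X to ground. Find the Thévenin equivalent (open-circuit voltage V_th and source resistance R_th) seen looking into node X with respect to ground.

V_th ≈ 15.2 V, R_th ≈ 4.74 Ω

R1' = 0.771 + 7.39 = 8.161 Ω (source resistance + R1).
With X open, the divider is unloaded: V_th = 26.1 × 11.3/19.46 = 15.15 V.
Looking into X with the source shorted: R_th = R1'·R2/(R1'+R2) = 8.161 × 11.3/19.46 = 4.739 Ω.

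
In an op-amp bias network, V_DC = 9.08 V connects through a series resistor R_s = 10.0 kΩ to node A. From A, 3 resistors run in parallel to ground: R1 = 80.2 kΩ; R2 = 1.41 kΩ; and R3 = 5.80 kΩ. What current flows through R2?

Combine the parallel branches: R_p = (1/80.2 + 1/1.41 + 1/5.80)⁻¹ = 1.118 kΩ.
V_A by voltage divider: V_A = 9.08 × 1.118/(10.0 + 1.118) = 0.9134 V.
Branch current I = V_A/R2 = 0.9134/1.41 = 0.6478 mA.
(Check via current divider: I_total = 0.8167 mA; share G_k/ΣG = 0.7932 → same result.)

I ≈ 0.648 mA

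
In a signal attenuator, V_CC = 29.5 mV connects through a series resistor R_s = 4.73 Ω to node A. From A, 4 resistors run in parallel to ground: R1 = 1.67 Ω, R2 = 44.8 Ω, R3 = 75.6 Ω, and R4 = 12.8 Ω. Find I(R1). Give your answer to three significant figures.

Parallel bank: R_p = 1/(1/1.67 + 1/44.8 + 1/75.6 + 1/12.8) = 1.404 Ω.
Node voltage V_A = V_CC · R_p/(R_s + R_p) = 29.5 × 0.2288 = 6.751 mV.
I(R1) = V_A / R1 = 6.751/1.67 = 4.042 mA.
(Equivalently: I_total = 4.810 mA, then current-divider fraction G_k/ΣG = 0.8405.)

I ≈ 4.04 mA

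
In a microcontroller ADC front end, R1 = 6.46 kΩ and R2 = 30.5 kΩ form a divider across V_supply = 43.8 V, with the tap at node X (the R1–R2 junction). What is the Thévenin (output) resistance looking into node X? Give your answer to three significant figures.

R_th ≈ 5.33 kΩ

Looking into X with the source shorted: R_th = R1·R2/(R1+R2) = 6.460 × 30.5/36.96 = 5.331 kΩ.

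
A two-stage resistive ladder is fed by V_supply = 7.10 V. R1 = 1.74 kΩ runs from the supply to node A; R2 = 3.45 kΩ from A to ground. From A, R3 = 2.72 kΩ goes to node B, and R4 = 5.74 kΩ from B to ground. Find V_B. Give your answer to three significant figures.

The second stage (R3 + R4 = 8.460 kΩ) loads node A in parallel with R2.
Effective lower resistance at A: R2 ‖ 8.460 = 2.451 kΩ.
V_A = 7.10 × 2.451/(1.74 + 2.451) = 4.152 V.
Then the unloaded second divider: V_B = V_A × R4/(R3+R4) = 4.152 × 0.6785 = 2.817 V.

V_B ≈ 2.82 V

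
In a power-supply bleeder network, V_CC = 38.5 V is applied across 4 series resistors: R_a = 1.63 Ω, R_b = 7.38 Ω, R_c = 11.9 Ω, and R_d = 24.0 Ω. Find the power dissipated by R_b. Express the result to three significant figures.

Series current I = V_CC/ΣR = 38.5/44.91 = 0.8573 A.
P = I²R = 0.7349 × 7.38 = 5.424 W.

P ≈ 5.42 W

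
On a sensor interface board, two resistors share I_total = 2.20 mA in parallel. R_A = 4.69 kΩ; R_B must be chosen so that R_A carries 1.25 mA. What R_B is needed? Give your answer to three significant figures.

R_B ≈ 6.17 kΩ

Two-branch current divider: I_A = I_total · R_B/(R_A + R_B).
1.25/2.20 = R_B/(R_A + R_B) → R_B = R_A · (0.5682)/(1 − 0.5682) = 4.69 × 1.316 = 6.171 kΩ.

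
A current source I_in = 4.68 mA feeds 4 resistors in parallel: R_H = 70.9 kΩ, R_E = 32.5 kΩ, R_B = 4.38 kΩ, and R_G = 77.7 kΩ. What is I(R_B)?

Conductances: ΣG = 1/70.9 + 1/32.5 + 1/4.38 + 1/77.7 = 0.2861 (1/kΩ).
Current divider: I(R_B) = I_in · G_k/ΣG = 4.68 × (0.2283/0.2861) = 4.68 × 0.7981 = 3.735 mA.

I ≈ 3.74 mA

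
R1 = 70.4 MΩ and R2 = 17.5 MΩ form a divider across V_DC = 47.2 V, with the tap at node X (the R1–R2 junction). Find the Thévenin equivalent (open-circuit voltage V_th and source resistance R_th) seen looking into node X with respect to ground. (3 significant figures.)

V_th ≈ 9.40 V, R_th ≈ 14.0 MΩ

With X open, the divider is unloaded: V_th = 47.2 × 17.5/87.90 = 9.397 V.
Zeroing V_DC shorts the top of R1 to ground, so R_th = R1 ‖ R2 = 14.02 MΩ.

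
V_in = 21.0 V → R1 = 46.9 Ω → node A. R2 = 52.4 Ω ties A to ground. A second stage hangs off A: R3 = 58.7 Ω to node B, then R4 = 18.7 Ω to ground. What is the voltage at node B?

V_B ≈ 2.03 V

Looking into the second stage from A: R3 + R4 = 77.40 Ω appears in parallel with R2.
Effective lower resistance at A: R2 ‖ 77.40 = 31.25 Ω.
V_A = 21.0 × 31.25/(46.9 + 31.25) = 8.397 V.
Stage 2 is unloaded, so V_B = V_A · R4/(R3+R4) = 8.397 × 18.7/77.40 = 2.029 V.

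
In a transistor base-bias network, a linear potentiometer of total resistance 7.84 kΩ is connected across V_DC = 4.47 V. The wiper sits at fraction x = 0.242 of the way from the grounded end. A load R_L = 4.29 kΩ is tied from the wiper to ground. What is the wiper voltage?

V_out ≈ 0.810 V

Split the track: R_lower = x·R_p = 1.897 kΩ, R_upper = (1−x)·R_p = 5.943 kΩ.
R_L loads the lower segment: effective lower R = 1.315 kΩ.
Loaded-divider output: V_out = 4.47 × 0.1812 = 0.8102 V.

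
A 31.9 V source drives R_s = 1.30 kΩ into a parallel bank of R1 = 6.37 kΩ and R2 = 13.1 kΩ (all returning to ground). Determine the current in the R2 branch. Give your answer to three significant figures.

Combine the parallel branches: R_p = (1/6.37 + 1/13.1)⁻¹ = 4.286 kΩ.
Node voltage V_A = V_DC · R_p/(R_s + R_p) = 31.9 × 0.7673 = 24.48 V.
I(R2) = V_A / R2 = 24.48/13.1 = 1.868 mA.
(Check via current divider: I_total = 5.711 mA; share G_k/ΣG = 0.3272 → same result.)

I ≈ 1.87 mA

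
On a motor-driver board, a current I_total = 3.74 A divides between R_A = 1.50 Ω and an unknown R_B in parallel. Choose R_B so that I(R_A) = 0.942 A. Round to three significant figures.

The fraction through R_A equals R_B/(R_A+R_B).
0.942/3.74 = R_B/(R_A + R_B) → R_B = R_A · (0.2519)/(1 − 0.2519) = 1.50 × 0.3367 = 0.5050 Ω.

R_B ≈ 0.505 Ω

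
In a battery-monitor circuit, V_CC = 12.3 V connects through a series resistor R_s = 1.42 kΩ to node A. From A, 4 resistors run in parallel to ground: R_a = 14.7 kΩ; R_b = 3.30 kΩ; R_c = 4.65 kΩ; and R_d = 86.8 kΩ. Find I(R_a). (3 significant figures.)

Equivalent of the parallel group: R_p = 1.673 kΩ.
V_A by voltage divider: V_A = 12.3 × 1.673/(1.42 + 1.673) = 6.654 V.
I(R_a) = V_A / R_a = 6.654/14.7 = 0.4526 mA.

I ≈ 0.453 mA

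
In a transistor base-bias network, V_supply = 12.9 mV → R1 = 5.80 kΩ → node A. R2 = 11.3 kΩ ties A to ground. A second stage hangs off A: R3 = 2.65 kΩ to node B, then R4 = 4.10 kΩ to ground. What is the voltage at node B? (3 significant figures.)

The second stage (R3 + R4 = 6.750 kΩ) loads node A in parallel with R2.
Effective lower resistance at A: R2 ‖ 6.750 = 4.226 kΩ.
First divider: V_A = V_supply · 4.226/(5.80 + 4.226) = 5.437 mV.
V_B = V_A × 0.6074 = 3.303 mV.

V_B ≈ 3.30 mV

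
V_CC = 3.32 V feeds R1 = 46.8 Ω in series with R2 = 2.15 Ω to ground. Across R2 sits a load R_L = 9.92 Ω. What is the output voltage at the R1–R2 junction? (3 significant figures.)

First combine the lower leg with the load: R2 ‖ R_L = 1.767 Ω.
Voltage divider with the loaded lower leg: V_out = 3.32 × 1.767/(46.8 + 1.767) = 3.32 × 0.03638 = 0.1208 V.
(Unloaded it would be 0.146 V; the load pulls it down.)

V_out ≈ 0.121 V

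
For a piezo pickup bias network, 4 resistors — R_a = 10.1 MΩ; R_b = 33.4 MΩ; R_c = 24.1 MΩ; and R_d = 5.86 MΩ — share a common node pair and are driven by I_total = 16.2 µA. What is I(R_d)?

ΣG = 1/10.1 + 1/33.4 + 1/24.1 + 1/5.86 = 0.3411.
By the current-divider rule, I = I_total · G_k/ΣG = 16.2 × 0.5003 = 8.105 µA.

I ≈ 8.10 µA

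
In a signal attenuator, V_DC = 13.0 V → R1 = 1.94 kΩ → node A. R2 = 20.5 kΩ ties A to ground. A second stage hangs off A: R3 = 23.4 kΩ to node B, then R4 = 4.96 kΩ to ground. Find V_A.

V_A ≈ 11.2 V

Node A sees R2 in parallel with the series input of stage 2, R3 + R4 = 28.36 kΩ.
Effective lower resistance at A: R2 ‖ 28.36 = 11.90 kΩ.
So V_A = 13.0 × 0.8598 = 11.18 V.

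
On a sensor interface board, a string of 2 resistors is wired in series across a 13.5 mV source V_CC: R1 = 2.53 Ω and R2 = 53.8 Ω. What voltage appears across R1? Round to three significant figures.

Total series resistance ΣR = 2.53 + 53.8 = 56.33 Ω.
Voltage divider: V = V_CC · (2.530 / 56.33) = 13.5 × 0.04491 = 0.6063 mV.

V ≈ 0.606 mV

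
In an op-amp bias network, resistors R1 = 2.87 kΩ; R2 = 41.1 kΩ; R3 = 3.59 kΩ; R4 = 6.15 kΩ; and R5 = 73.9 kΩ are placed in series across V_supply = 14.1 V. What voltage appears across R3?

V ≈ 0.397 V

Series total: ΣR = 2.87 + 41.1 + 3.59 + 6.15 + 73.9 = 127.6 kΩ.
By the voltage-divider rule, V = 14.1 × 3.590/127.6 = 0.3967 V.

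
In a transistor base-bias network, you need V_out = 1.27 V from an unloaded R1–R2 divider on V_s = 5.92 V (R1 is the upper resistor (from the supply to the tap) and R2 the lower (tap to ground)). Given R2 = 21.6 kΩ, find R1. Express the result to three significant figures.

The divider ratio is R2/(R1+R2) = 1.27/5.92 = 0.2145.
So R1 = R2 · (V_s/V_out − 1) = 21.6 × (5.92/1.27 − 1) = 21.6 × 3.661 = 79.09 kΩ.

R1 ≈ 79.1 kΩ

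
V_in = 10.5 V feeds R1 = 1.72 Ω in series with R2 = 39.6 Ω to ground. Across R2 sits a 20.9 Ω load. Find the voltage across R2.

V_out ≈ 9.33 V

First combine the lower leg with the load: R2 ‖ R_L = 13.68 Ω.
Voltage divider with the loaded lower leg: V_out = 10.5 × 13.68/(1.72 + 13.68) = 10.5 × 0.8883 = 9.327 V.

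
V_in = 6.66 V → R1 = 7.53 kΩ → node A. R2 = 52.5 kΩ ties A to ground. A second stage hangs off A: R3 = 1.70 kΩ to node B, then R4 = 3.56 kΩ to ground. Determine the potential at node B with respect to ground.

Node A sees R2 in parallel with the series input of stage 2, R3 + R4 = 5.260 kΩ.
Effective lower resistance at A: R2 ‖ 5.260 = 4.781 kΩ.
First divider: V_A = V_in · 4.781/(7.53 + 4.781) = 2.586 V.
Stage 2 is unloaded, so V_B = V_A · R4/(R3+R4) = 2.586 × 3.56/5.260 = 1.751 V.

V_B ≈ 1.75 V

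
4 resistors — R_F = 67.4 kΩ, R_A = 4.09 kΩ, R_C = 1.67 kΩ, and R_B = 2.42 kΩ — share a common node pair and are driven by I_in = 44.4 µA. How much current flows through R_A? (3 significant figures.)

Conductances: ΣG = 1/67.4 + 1/4.09 + 1/1.67 + 1/2.42 = 1.271 (1/kΩ).
Current divider: I(R_A) = I_in · G_k/ΣG = 44.4 × (0.2445/1.271) = 44.4 × 0.1923 = 8.539 µA.

I ≈ 8.54 µA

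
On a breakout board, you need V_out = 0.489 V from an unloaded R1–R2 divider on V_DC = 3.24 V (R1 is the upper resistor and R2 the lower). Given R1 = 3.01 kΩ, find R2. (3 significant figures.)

V_out/V_DC = R2/(R1+R2) = 0.1509.
So R2 = R1 · V_out/(V_DC − V_out) = 3.01 × 0.489/(3.24 − 0.489) = 3.01 × 0.1778 = 0.5350 kΩ.

R2 ≈ 0.535 kΩ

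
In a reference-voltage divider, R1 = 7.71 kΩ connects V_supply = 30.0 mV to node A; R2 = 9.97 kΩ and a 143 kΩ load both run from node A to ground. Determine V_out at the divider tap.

The load sits in parallel with R2, giving an effective lower resistance R2' = R2·R_L/(R2+R_L) = 9.320 kΩ.
Now apply the divider: V_out = 30.0 × 0.5473 = 16.42 mV.
(Unloaded it would be 16.9 mV; the load pulls it down.)

V_out ≈ 16.4 mV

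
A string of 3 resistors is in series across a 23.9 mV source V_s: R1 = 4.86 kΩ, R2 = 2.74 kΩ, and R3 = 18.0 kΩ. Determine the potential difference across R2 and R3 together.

Series total: ΣR = 4.86 + 2.74 + 18.0 = 25.60 kΩ.
R_{R2..R3} = 2.74 + 18.0 = 20.74 kΩ.
V = V_s · R/ΣR = 23.9 × 0.8102 = 19.36 mV.

V ≈ 19.4 mV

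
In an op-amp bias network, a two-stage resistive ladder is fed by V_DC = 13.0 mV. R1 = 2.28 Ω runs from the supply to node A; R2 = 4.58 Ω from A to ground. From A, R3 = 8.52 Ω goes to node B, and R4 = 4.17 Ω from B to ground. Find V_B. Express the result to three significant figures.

Looking into the second stage from A: R3 + R4 = 12.69 Ω appears in parallel with R2.
Effective lower resistance at A: R2 ‖ 12.69 = 3.365 Ω.
So V_A = 13.0 × 0.5961 = 7.750 mV.
Stage 2 is unloaded, so V_B = V_A · R4/(R3+R4) = 7.750 × 4.17/12.69 = 2.547 mV.

V_B ≈ 2.55 mV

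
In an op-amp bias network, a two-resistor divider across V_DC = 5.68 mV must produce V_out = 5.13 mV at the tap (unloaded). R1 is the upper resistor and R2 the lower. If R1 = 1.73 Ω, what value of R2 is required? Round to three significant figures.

Required fraction k = V_out/V_DC = 0.9032.
R2 = R1 · 0.9032/(1 − 0.9032) = 16.14 Ω.

R2 ≈ 16.1 Ω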